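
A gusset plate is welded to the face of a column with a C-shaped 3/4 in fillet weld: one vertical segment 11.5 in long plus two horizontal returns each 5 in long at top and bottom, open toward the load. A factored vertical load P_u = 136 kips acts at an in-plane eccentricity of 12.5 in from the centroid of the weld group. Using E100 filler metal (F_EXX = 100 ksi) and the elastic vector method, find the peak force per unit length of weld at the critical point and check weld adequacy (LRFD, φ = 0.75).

f_max ≈ 27 kip/in; NOT adequate

Total weld length L_w = 21.5 in. Treat welds as unit-width lines.
Centroid: x̄ = 2×5×2.5 / 21.5 = 1.163 in from the vertical weld.
Polar moment about centroid: J = I_x + I_y = [11.5³/12 + 2×5×5.75²] + [11.5×1.163² + 2(5³/12 + 5×1.337²)] = 511.6 in³.
Direct shear f_v = P/L_w = 136 / 21.5 = 6.326 kip/in (vertical).
Torsion M = P·e = 136 × 12.5 = 1700 kip·in.
Critical point at (x, y) = (3.837, 5.75) from centroid. f_tx = M·y/J = 19.11 kip/in; f_ty = M·x/J = 12.75 kip/in.
Resultant f_max = √[f_tx² + (f_v + f_ty)²] = √[19.11² + (6.326 + 12.75)²] = 27 kip/in.
Capacity per unit length: φr_n = 0.75 × 0.6 × 100 × (0.707 × 0.75) = 23.86 kip/in.
27 > 23.86 → NOT adequate.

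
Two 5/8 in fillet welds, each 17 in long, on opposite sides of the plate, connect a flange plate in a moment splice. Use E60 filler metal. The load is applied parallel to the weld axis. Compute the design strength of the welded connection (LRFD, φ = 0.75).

φR_n ≈ 406 kips

E60XX → F_EXX = 60 ksi.
Effective throat t_e = 0.707 × 0.625 = 0.4419 in.
Total length L = 34 in; A_we = 0.4419 × 34 = 15.02 in².
F_nw = 0.6 F_EXX = 0.6 × 60 = 36 ksi.
φR_n = 0.75 × 36 × 15.02 = 405.6 kips.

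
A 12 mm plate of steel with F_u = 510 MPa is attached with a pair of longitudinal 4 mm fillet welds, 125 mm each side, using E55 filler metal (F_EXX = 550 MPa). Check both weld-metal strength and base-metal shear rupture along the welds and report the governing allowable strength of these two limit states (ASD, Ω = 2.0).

R_n/Ω ≈ 117 kN (weld metal governs)

t_e = 0.707 × 4 = 2.828 mm; L = 250 mm.
Weld metal: R_n/Ω = (1/2.0) × 0.6 × 550 × 2.828 × 250 × 10⁻³ = 116.7 kN.
Base metal (shear rupture): R_n/Ω = (1/2.0) × 0.6 × 510 × 12 × 250 × 10⁻³ = 459 kN.
Governing: weld metal.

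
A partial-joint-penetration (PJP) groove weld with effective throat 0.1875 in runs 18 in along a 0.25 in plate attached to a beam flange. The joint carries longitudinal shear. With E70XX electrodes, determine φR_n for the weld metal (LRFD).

E70XX → F_EXX = 70 ksi.
Effective throat (given) t_e = 0.1875 in.
A_we = 0.1875 × 18 = 3.375 in².
F_nw = 0.6 F_EXX = 42 ksi.
φR_n = 0.75 × 42 × 3.375 = 106.3 kip.

φR_n ≈ 106 kip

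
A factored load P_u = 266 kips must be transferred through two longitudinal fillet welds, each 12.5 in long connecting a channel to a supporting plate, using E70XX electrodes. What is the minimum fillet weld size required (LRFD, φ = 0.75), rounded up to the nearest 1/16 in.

E70XX → F_EXX = 70 ksi.
Total weld length L = 25 in.
Required throat t_e = P_u / (φ × 0.6 F_EXX × L) = 266 / (0.75 × 0.6 × 70 × 25) = 0.3378 in.
Required leg w = t_e / 0.707 = 0.4778 in → use 1/2 in.

w = 1/2 in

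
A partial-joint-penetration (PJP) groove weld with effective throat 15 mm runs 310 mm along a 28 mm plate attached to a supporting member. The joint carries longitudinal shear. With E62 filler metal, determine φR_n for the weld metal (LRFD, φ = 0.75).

E62XX → F_EXX = 620 MPa.
Effective throat (given) t_e = 15 mm.
A_we = 15 × 310 = 4650 mm².
F_nw = 0.6 F_EXX = 372 MPa.
φR_n = 0.75 × 372 × 4650 × 10⁻³ = 1297 kN.

φR_n ≈ 1300 kN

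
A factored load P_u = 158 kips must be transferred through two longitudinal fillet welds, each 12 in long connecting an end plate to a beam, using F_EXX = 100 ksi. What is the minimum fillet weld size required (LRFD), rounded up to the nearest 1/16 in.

Total weld length L = 24 in.
Required throat t_e = P_u / (φ × 0.6 F_EXX × L) = 158 / (0.75 × 0.6 × 100 × 24) = 0.1463 in.
Required leg w = t_e / 0.707 = 0.2069 in → use 1/4 in.

w = 1/4 in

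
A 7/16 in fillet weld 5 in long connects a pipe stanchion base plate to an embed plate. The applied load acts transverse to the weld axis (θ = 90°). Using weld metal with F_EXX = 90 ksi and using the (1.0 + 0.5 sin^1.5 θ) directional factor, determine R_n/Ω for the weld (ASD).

t_e = 0.707 × 0.4375 = 0.3093 in; A_we = 0.3093 × 5 = 1.547 in².
Directional factor: 1.0 + 0.5 sin^1.5(90°) = 1.5.
F_nw = 0.6 × 90 × 1.5 = 81 ksi.
R_n/Ω = (81 × 1.547) / 2.0 = 62.64 kip.

R_n/Ω ≈ 62.6 kip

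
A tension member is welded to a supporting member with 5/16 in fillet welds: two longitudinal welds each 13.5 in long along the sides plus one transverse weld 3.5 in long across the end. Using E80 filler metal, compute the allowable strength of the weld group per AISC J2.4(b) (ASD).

E80XX → F_EXX = 80 ksi.
t_e = 0.707 × 0.3125 = 0.2209 in.
R_nwl = 0.6 × 80 × 0.2209 × 27 = 286.3 kips (longitudinal, 2 welds).
R_nwt = 0.6 × 80 × 0.2209 × 3.5 = 37.12 kips (transverse, base value).
(i) R_nwl + R_nwt = 323.5 kips; (ii) 0.85 R_nwl + 1.5 R_nwt = 299.1 kips.
R_n = max = 323.5 kips [governs: (i)]; R_n/Ω = 161.7 kips.

R_n/Ω ≈ 162 kips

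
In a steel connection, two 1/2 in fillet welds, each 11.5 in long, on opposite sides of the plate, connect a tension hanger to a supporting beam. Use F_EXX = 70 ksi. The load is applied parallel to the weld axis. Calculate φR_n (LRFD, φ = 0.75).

φR_n ≈ 256 kips

Effective throat t_e = 0.707 × 0.5 = 0.3535 in.
Total length L = 23 in; A_we = 0.3535 × 23 = 8.13 in².
F_nw = 0.6 F_EXX = 0.6 × 70 = 42 ksi.
φR_n = 0.75 × 42 × 8.13 = 256.1 kips.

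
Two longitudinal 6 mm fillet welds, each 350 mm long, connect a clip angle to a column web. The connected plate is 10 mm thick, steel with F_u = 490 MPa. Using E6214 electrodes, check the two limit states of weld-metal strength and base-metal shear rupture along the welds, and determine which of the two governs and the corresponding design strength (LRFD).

E62XX → F_EXX = 620 MPa.
t_e = 0.707 × 6 = 4.242 mm; L = 700 mm.
Weld metal: φR_n = 0.75 × 0.6 × 620 × 4.242 × 700 × 10⁻³ = 828.5 kN.
Base metal (shear rupture): φR_n = 0.75 × 0.6 × 490 × 10 × 700 × 10⁻³ = 1544 kN.
Governing: weld metal.

φR_n ≈ 828 kN (weld metal governs)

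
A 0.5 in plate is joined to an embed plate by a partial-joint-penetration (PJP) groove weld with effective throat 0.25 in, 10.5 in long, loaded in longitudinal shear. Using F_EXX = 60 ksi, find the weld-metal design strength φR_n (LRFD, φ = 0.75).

φR_n ≈ 70.9 kips

Effective throat (given) t_e = 0.25 in.
A_we = 0.25 × 10.5 = 2.625 in².
F_nw = 0.6 F_EXX = 36 ksi.
φR_n = 0.75 × 36 × 2.625 = 70.88 kips.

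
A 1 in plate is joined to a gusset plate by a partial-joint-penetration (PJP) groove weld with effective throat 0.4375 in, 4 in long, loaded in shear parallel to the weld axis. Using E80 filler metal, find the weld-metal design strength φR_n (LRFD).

φR_n ≈ 63 kip

E80XX → F_EXX = 80 ksi.
Effective throat (given) t_e = 0.4375 in.
A_we = 0.4375 × 4 = 1.75 in².
F_nw = 0.6 F_EXX = 48 ksi.
φR_n = 0.75 × 48 × 1.75 = 63 kip.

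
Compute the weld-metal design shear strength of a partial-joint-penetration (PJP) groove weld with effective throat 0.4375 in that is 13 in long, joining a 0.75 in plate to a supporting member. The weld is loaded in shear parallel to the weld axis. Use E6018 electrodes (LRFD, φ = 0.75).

φR_n ≈ 154 kip

E60XX → F_EXX = 60 ksi.
Effective throat (given) t_e = 0.4375 in.
A_we = 0.4375 × 13 = 5.688 in².
F_nw = 0.6 F_EXX = 36 ksi.
φR_n = 0.75 × 36 × 5.688 = 153.6 kip.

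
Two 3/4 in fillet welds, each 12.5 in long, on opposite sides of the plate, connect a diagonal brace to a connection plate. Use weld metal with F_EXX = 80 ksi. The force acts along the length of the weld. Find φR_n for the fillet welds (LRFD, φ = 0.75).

φR_n ≈ 477 kips

Effective throat t_e = 0.707 × 0.75 = 0.5302 in.
Total length L = 25 in; A_we = 0.5302 × 25 = 13.26 in².
F_nw = 0.6 F_EXX = 0.6 × 80 = 48 ksi.
φR_n = 0.75 × 48 × 13.26 = 477.2 kips.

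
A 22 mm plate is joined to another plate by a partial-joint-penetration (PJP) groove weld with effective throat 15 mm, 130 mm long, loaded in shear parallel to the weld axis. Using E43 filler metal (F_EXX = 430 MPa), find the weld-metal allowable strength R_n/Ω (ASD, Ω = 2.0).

Effective throat (given) t_e = 15 mm.
A_we = 15 × 130 = 1950 mm².
F_nw = 0.6 F_EXX = 258 MPa.
R_n/Ω = (258 × 1950) / 2.0 × 10⁻³ = 251.6 kN.

R_n/Ω ≈ 252 kN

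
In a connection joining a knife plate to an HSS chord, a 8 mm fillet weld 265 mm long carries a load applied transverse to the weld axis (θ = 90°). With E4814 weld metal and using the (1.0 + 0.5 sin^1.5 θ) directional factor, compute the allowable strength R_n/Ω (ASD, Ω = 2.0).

R_n/Ω ≈ 324 kN

E48XX → F_EXX = 480 MPa.
t_e = 0.707 × 8 = 5.656 mm; A_we = 5.656 × 265 = 1499 mm².
Directional factor: 1.0 + 0.5 sin^1.5(90°) = 1.5.
F_nw = 0.6 × 480 × 1.5 = 432 MPa.
R_n/Ω = (432 × 1499) / 2.0 × 10⁻³ = 323.7 kN.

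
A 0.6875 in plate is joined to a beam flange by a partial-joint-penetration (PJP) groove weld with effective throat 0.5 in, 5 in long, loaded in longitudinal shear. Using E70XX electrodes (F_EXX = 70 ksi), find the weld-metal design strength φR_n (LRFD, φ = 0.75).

φR_n ≈ 78.8 kip

Effective throat (given) t_e = 0.5 in.
A_we = 0.5 × 5 = 2.5 in².
F_nw = 0.6 F_EXX = 42 ksi.
φR_n = 0.75 × 42 × 2.5 = 78.75 kip.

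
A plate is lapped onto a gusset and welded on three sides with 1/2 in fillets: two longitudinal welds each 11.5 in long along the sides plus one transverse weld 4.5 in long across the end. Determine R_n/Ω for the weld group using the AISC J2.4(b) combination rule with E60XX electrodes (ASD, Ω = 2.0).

R_n/Ω ≈ 175 kip

E60XX → F_EXX = 60 ksi.
t_e = 0.707 × 0.5 = 0.3535 in.
R_nwl = 0.6 × 60 × 0.3535 × 23 = 292.7 kip (longitudinal, 2 welds).
R_nwt = 0.6 × 60 × 0.3535 × 4.5 = 57.27 kip (transverse, base value).
(i) R_nwl + R_nwt = 350 kip; (ii) 0.85 R_nwl + 1.5 R_nwt = 334.7 kip.
R_n = max = 350 kip [governs: (i)]; R_n/Ω = 175 kip.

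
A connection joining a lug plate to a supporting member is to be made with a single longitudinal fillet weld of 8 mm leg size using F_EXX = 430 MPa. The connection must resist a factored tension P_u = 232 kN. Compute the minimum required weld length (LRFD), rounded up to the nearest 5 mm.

L = 215 mm

Throat t_e = 0.707 × 8 = 5.656 mm.
φr_n = 0.75 × 0.6 × 430 × 5.656 × 10⁻³ = 1.094 kN/mm.
L_req = P_u / φr_n = 232 / 1.094 = 212 mm total.
Round up → use L = 215 mm.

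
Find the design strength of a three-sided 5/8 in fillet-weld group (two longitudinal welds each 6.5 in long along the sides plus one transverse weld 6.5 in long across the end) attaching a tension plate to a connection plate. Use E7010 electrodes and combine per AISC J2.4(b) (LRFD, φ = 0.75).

φR_n ≈ 290 kips

E70XX → F_EXX = 70 ksi.
t_e = 0.707 × 0.625 = 0.4419 in.
R_nwl = 0.6 × 70 × 0.4419 × 13 = 241.3 kips (longitudinal, 2 welds).
R_nwt = 0.6 × 70 × 0.4419 × 6.5 = 120.6 kips (transverse, base value).
(i) R_nwl + R_nwt = 361.9 kips; (ii) 0.85 R_nwl + 1.5 R_nwt = 386 kips.
R_n = max = 386 kips [governs: (ii)]; φR_n = 289.5 kips.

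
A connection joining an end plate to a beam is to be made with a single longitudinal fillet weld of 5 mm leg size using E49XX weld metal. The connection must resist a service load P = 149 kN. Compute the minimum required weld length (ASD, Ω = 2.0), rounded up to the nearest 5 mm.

L = 290 mm

E49XX → F_EXX = 490 MPa.
Throat t_e = 0.707 × 5 = 3.535 mm.
r_n/Ω = (0.6 × 490 × 3.535) / 2.0 = 519.6 N/mm = 0.5196 kN/mm.
L_req = P / (r_n/Ω) = 149 / 0.5196 = 286.7 mm total.
Round up → use L = 290 mm.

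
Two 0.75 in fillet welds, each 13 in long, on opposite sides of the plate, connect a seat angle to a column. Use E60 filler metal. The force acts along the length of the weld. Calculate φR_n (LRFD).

E60XX → F_EXX = 60 ksi.
Effective throat t_e = 0.707 × 0.75 = 0.5302 in.
Total length L = 26 in; A_we = 0.5302 × 26 = 13.79 in².
F_nw = 0.6 F_EXX = 0.6 × 60 = 36 ksi.
φR_n = 0.75 × 36 × 13.79 = 372.2 kips.

φR_n ≈ 372 kips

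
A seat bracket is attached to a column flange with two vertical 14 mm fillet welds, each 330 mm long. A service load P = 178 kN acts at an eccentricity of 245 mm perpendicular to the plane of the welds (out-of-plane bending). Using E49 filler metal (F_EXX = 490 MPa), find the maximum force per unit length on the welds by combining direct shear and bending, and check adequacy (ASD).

f_max ≈ 1230 N/mm; adequate

L_w = 2 × 330 = 660 mm; section modulus (unit throat) S = 2 × L²/6 = 36300 mm².
Direct shear f_v = P/L_w = 178×10³/660 = 269.7 N/mm.
Moment M = P × e = 178×10³ × 245 = 43610000 N·mm; bending f_b = M/S = 1201 N/mm.
f_max = √(f_v² + f_b²) = √(269.7² + 1201²) = 1231 N/mm.
r_n/Ω = (1/2.0) × 0.6 × 490 × (0.707 × 14) = 1455 N/mm → adequate.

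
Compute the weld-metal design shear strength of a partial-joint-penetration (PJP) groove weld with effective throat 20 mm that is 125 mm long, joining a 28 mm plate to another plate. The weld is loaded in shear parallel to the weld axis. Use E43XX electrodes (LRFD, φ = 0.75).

E43XX → F_EXX = 430 MPa.
Effective throat (given) t_e = 20 mm.
A_we = 20 × 125 = 2500 mm².
F_nw = 0.6 F_EXX = 258 MPa.
φR_n = 0.75 × 258 × 2500 × 10⁻³ = 483.8 kN.

φR_n ≈ 484 kN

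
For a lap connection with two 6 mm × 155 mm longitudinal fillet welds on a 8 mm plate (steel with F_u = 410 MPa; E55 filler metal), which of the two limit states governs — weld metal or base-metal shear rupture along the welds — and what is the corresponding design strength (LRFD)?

E55XX → F_EXX = 550 MPa.
t_e = 0.707 × 6 = 4.242 mm; L = 310 mm.
Weld metal: φR_n = 0.75 × 0.6 × 550 × 4.242 × 310 × 10⁻³ = 325.5 kN.
Base metal (shear rupture): φR_n = 0.75 × 0.6 × 410 × 8 × 310 × 10⁻³ = 457.6 kN.
Governing: weld metal.

φR_n ≈ 325 kN (weld metal governs)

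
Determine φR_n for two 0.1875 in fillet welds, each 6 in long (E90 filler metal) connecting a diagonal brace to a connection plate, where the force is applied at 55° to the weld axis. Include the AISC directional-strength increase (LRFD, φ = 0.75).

φR_n ≈ 88.3 kips

E90XX → F_EXX = 90 ksi.
t_e = 0.707 × 0.1875 = 0.1326 in; A_we = 0.1326 × 12 = 1.591 in².
Directional factor: 1.0 + 0.5 sin^1.5(55°) = 1.371.
F_nw = 0.6 × 90 × 1.371 = 74.02 ksi.
φR_n = 0.75 × 74.02 × 1.591 = 88.31 kips.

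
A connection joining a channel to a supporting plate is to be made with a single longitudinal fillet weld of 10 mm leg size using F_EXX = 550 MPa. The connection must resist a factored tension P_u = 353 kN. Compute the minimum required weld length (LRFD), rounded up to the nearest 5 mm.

L = 205 mm

Throat t_e = 0.707 × 10 = 7.07 mm.
φr_n = 0.75 × 0.6 × 550 × 7.07 × 10⁻³ = 1.75 kN/mm.
L_req = P_u / φr_n = 353 / 1.75 = 201.7 mm total.
Round up → use L = 205 mm.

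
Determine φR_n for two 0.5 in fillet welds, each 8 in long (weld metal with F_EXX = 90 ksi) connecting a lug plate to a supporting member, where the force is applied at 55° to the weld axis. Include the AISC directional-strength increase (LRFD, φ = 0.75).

t_e = 0.707 × 0.5 = 0.3535 in; A_we = 0.3535 × 16 = 5.656 in².
Directional factor: 1.0 + 0.5 sin^1.5(55°) = 1.371.
F_nw = 0.6 × 90 × 1.371 = 74.02 ksi.
φR_n = 0.75 × 74.02 × 5.656 = 314 kips.

φR_n ≈ 314 kips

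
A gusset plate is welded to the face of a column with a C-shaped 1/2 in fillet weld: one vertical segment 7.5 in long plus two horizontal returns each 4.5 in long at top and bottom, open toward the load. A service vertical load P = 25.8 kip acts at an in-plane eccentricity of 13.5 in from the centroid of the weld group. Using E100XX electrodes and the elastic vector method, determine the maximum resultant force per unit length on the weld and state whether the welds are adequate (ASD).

f_max ≈ 9.87 kip/in; adequate

E100XX → F_EXX = 100 ksi.
Total weld length L_w = 16.5 in. Treat welds as unit-width lines.
Centroid: x̄ = 2×4.5×2.25 / 16.5 = 1.227 in from the vertical weld.
Polar moment about centroid: J = I_x + I_y = [7.5³/12 + 2×4.5×3.75²] + [7.5×1.227² + 2(4.5³/12 + 4.5×1.023²)] = 197.6 in³.
Direct shear f_v = P/L_w = 25.8 / 16.5 = 1.564 kip/in (vertical).
Torsion M = P·e = 25.8 × 13.5 = 348.3 kip·in.
Critical point at (x, y) = (3.273, 3.75) from centroid. f_tx = M·y/J = 6.609 kip/in; f_ty = M·x/J = 5.768 kip/in.
Resultant f_max = √[f_tx² + (f_v + f_ty)²] = √[6.609² + (1.564 + 5.768)²] = 9.871 kip/in.
Capacity per unit length: r_n/Ω = (1/2.0) × 0.6 × 100 × (0.707 × 0.5) = 10.6 kip/in.
9.871 ≤ 10.6 → adequate.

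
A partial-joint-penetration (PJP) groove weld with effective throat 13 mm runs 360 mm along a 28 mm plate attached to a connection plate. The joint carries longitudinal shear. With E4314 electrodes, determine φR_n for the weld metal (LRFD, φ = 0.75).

φR_n ≈ 906 kN

E43XX → F_EXX = 430 MPa.
Effective throat (given) t_e = 13 mm.
A_we = 13 × 360 = 4680 mm².
F_nw = 0.6 F_EXX = 258 MPa.
φR_n = 0.75 × 258 × 4680 × 10⁻³ = 905.6 kN.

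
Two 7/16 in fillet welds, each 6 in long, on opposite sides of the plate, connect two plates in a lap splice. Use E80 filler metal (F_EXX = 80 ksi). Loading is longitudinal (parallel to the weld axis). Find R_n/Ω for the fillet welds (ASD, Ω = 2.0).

R_n/Ω ≈ 89.1 kip

Effective throat t_e = 0.707 × 0.4375 = 0.3093 in.
Total length L = 12 in; A_we = 0.3093 × 12 = 3.712 in².
F_nw = 0.6 F_EXX = 0.6 × 80 = 48 ksi.
R_n = 48 × 3.712 = 178.2 kip; R_n/Ω = 178.2/2.0 = 89.08 kip.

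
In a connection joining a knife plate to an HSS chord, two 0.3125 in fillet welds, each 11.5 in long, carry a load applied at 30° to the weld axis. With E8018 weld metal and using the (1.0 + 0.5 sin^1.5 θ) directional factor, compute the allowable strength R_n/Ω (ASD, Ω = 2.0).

E80XX → F_EXX = 80 ksi.
t_e = 0.707 × 0.3125 = 0.2209 in; A_we = 0.2209 × 23 = 5.082 in².
Directional factor: 1.0 + 0.5 sin^1.5(30°) = 1.177.
F_nw = 0.6 × 80 × 1.177 = 56.49 ksi.
R_n/Ω = (56.49 × 5.082) / 2.0 = 143.5 kips.

R_n/Ω ≈ 144 kips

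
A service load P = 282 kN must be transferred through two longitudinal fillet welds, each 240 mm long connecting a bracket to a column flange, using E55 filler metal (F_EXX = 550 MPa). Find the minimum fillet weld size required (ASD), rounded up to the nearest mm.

w = 6 mm

Total weld length L = 480 mm.
Required throat t_e = P × Ω / (0.6 F_EXX × L) = 282 × 2.0 / (0.6 × 550 × 480 × 10⁻³) = 3.561 mm.
Required leg w = t_e / 0.707 = 5.036 mm → use 6 mm.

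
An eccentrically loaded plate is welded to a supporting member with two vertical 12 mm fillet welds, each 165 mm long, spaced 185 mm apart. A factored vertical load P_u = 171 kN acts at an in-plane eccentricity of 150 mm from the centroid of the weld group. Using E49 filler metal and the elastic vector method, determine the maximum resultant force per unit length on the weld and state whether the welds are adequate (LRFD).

E49XX → F_EXX = 490 MPa.
Total weld length L_w = 330 mm. Treat welds as unit-width lines.
Polar moment about centroid: J = 2[d³/12 + d(b/2)²] = 2[165³/12 + 165×92.5²] = 3572000 mm³.
Direct shear f_v = P/L_w = 171×10³ / 330 = 518.2 N/mm (vertical).
Torsion M = P·e = 171×10³ × 150 = 25650000 N·mm.
Critical point at (x, y) = (92.5, 82.5) from centroid. f_tx = M·y/J = 592.4 N/mm; f_ty = M·x/J = 664.2 N/mm.
Resultant f_max = √[f_tx² + (f_v + f_ty)²] = √[592.4² + (518.2 + 664.2)²] = 1322 N/mm.
Capacity per unit length: φr_n = 0.75 × 0.6 × 490 × (0.707 × 12) = 1871 N/mm.
1322 ≤ 1871 → adequate.

f_max ≈ 1320 N/mm; adequate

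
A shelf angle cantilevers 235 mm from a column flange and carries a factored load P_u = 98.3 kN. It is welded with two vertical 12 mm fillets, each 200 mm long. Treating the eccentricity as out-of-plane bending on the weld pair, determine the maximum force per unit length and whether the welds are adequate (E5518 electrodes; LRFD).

f_max ≈ 1750 N/mm; adequate

E55XX → F_EXX = 550 MPa.
L_w = 2 × 200 = 400 mm; section modulus (unit throat) S = 2 × L²/6 = 13330 mm².
Direct shear f_v = P/L_w = 98.3×10³/400 = 245.8 N/mm.
Moment M = P × e = 98.3×10³ × 235 = 23100000 N·mm; bending f_b = M/S = 1733 N/mm.
f_max = √(f_v² + f_b²) = √(245.8² + 1733²) = 1750 N/mm.
φr_n = 0.75 × 0.6 × 550 × (0.707 × 12) = 2100 N/mm → adequate.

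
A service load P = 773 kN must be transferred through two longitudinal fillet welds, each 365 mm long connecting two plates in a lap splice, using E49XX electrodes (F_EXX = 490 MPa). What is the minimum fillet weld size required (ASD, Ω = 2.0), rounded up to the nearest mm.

w = 11 mm

Total weld length L = 730 mm.
Required throat t_e = P × Ω / (0.6 F_EXX × L) = 773 × 2.0 / (0.6 × 490 × 730 × 10⁻³) = 7.203 mm.
Required leg w = t_e / 0.707 = 10.19 mm → use 11 mm.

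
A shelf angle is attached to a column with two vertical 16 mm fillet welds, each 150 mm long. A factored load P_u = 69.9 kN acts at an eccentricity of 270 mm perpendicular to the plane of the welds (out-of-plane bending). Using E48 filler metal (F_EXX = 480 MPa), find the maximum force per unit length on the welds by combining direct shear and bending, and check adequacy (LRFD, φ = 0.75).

f_max ≈ 2530 N/mm; NOT adequate

L_w = 2 × 150 = 300 mm; section modulus (unit throat) S = 2 × L²/6 = 7500 mm².
Direct shear f_v = P/L_w = 69.9×10³/300 = 233 N/mm.
Moment M = P × e = 69.9×10³ × 270 = 18873000 N·mm; bending f_b = M/S = 2516 N/mm.
f_max = √(f_v² + f_b²) = √(233² + 2516²) = 2527 N/mm.
φr_n = 0.75 × 0.6 × 480 × (0.707 × 16) = 2443 N/mm → NOT adequate.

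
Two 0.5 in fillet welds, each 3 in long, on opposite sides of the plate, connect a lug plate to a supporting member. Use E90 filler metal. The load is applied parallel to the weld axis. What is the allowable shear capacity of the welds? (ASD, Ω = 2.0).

E90XX → F_EXX = 90 ksi.
Effective throat t_e = 0.707 × 0.5 = 0.3535 in.
Total length L = 6 in; A_we = 0.3535 × 6 = 2.121 in².
F_nw = 0.6 F_EXX = 0.6 × 90 = 54 ksi.
R_n = 54 × 2.121 = 114.5 kips; R_n/Ω = 114.5/2.0 = 57.27 kips.

R_n/Ω ≈ 57.3 kips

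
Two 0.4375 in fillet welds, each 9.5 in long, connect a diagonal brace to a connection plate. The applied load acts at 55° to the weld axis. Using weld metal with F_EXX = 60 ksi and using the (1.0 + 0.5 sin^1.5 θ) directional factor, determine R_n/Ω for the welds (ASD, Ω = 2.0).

R_n/Ω ≈ 145 kips

t_e = 0.707 × 0.4375 = 0.3093 in; A_we = 0.3093 × 19 = 5.877 in².
Directional factor: 1.0 + 0.5 sin^1.5(55°) = 1.371.
F_nw = 0.6 × 60 × 1.371 = 49.35 ksi.
R_n/Ω = (49.35 × 5.877) / 2.0 = 145 kips.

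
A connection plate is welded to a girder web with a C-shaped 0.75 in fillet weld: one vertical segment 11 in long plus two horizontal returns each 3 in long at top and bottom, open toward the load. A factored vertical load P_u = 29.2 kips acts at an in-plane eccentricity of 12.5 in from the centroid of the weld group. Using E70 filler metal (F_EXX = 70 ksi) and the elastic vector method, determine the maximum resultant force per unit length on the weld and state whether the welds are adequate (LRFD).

Total weld length L_w = 17 in. Treat welds as unit-width lines.
Centroid: x̄ = 2×3×1.5 / 17 = 0.5294 in from the vertical weld.
Polar moment about centroid: J = I_x + I_y = [11³/12 + 2×3×5.5²] + [11×0.5294² + 2(3³/12 + 3×0.9706²)] = 305.7 in³.
Direct shear f_v = P/L_w = 29.2 / 17 = 1.718 kip/in (vertical).
Torsion M = P·e = 29.2 × 12.5 = 365 kip·in.
Critical point at (x, y) = (2.471, 5.5) from centroid. f_tx = M·y/J = 6.568 kip/in; f_ty = M·x/J = 2.95 kip/in.
Resultant f_max = √[f_tx² + (f_v + f_ty)²] = √[6.568² + (1.718 + 2.95)²] = 8.058 kip/in.
Capacity per unit length: φr_n = 0.75 × 0.6 × 70 × (0.707 × 0.75) = 16.7 kip/in.
8.058 ≤ 16.7 → adequate.

f_max ≈ 8.06 kip/in; adequate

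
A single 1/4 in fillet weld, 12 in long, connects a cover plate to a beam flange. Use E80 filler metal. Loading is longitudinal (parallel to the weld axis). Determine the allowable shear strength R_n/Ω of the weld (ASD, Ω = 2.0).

E80XX → F_EXX = 80 ksi.
Effective throat t_e = 0.707 × 0.25 = 0.1767 in.
Total length L = 12 in; A_we = 0.1767 × 12 = 2.121 in².
F_nw = 0.6 F_EXX = 0.6 × 80 = 48 ksi.
R_n = 48 × 2.121 = 101.8 kip; R_n/Ω = 101.8/2.0 = 50.9 kip.

R_n/Ω ≈ 50.9 kip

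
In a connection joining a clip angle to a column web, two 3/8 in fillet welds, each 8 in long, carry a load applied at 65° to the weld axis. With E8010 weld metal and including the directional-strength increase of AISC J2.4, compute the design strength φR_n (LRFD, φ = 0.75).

E80XX → F_EXX = 80 ksi.
t_e = 0.707 × 0.375 = 0.2651 in; A_we = 0.2651 × 16 = 4.242 in².
Directional factor: 1.0 + 0.5 sin^1.5(65°) = 1.431.
F_nw = 0.6 × 80 × 1.431 = 68.71 ksi.
φR_n = 0.75 × 68.71 × 4.242 = 218.6 kip.

φR_n ≈ 219 kip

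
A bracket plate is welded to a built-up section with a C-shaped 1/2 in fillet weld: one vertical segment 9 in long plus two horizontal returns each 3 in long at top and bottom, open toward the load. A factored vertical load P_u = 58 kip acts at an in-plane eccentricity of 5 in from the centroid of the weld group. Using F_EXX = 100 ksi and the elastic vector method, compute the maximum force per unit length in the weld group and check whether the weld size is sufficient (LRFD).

Total weld length L_w = 15 in. Treat welds as unit-width lines.
Centroid: x̄ = 2×3×1.5 / 15 = 0.6 in from the vertical weld.
Polar moment about centroid: J = I_x + I_y = [9³/12 + 2×3×4.5²] + [9×0.6² + 2(3³/12 + 3×0.9²)] = 194.8 in³.
Direct shear f_v = P/L_w = 58 / 15 = 3.867 kip/in (vertical).
Torsion M = P·e = 58 × 5 = 290 kip·in.
Critical point at (x, y) = (2.4, 4.5) from centroid. f_tx = M·y/J = 6.697 kip/in; f_ty = M·x/J = 3.572 kip/in.
Resultant f_max = √[f_tx² + (f_v + f_ty)²] = √[6.697² + (3.867 + 3.572)²] = 10.01 kip/in.
Capacity per unit length: φr_n = 0.75 × 0.6 × 100 × (0.707 × 0.5) = 15.91 kip/in.
10.01 ≤ 15.91 → adequate.

f_max ≈ 10 kip/in; adequate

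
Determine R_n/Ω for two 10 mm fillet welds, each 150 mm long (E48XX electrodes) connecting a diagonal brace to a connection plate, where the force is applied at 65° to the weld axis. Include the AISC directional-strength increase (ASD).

E48XX → F_EXX = 480 MPa.
t_e = 0.707 × 10 = 7.07 mm; A_we = 7.07 × 300 = 2121 mm².
Directional factor: 1.0 + 0.5 sin^1.5(65°) = 1.431.
F_nw = 0.6 × 480 × 1.431 = 412.2 MPa.
R_n/Ω = (412.2 × 2121) / 2.0 × 10⁻³ = 437.2 kN.

R_n/Ω ≈ 437 kN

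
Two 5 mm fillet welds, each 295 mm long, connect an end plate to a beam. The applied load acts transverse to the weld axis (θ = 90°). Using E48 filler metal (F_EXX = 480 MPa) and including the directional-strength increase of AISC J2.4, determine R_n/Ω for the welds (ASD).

R_n/Ω ≈ 451 kN

t_e = 0.707 × 5 = 3.535 mm; A_we = 3.535 × 590 = 2086 mm².
Directional factor: 1.0 + 0.5 sin^1.5(90°) = 1.5.
F_nw = 0.6 × 480 × 1.5 = 432 MPa.
R_n/Ω = (432 × 2086) / 2.0 × 10⁻³ = 450.5 kN.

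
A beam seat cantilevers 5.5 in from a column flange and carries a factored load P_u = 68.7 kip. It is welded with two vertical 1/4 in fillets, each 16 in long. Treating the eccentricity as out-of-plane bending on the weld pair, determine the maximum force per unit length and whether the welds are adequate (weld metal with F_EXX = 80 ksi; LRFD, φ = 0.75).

f_max ≈ 4.92 kip/in; adequate

L_w = 2 × 16 = 32 in; section modulus (unit throat) S = 2 × L²/6 = 85.33 in².
Direct shear f_v = P/L_w = 68.7/32 = 2.147 kip/in.
Moment M = P × e = 68.7 × 5.5 = 377.85 kip·in; bending f_b = M/S = 4.428 kip/in.
f_max = √(f_v² + f_b²) = √(2.147² + 4.428²) = 4.921 kip/in.
φr_n = 0.75 × 0.6 × 80 × (0.707 × 0.25) = 6.363 kip/in → adequate.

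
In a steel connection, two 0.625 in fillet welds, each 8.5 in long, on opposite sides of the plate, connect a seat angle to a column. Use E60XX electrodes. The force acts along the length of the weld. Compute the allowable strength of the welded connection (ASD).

E60XX → F_EXX = 60 ksi.
Effective throat t_e = 0.707 × 0.625 = 0.4419 in.
Total length L = 17 in; A_we = 0.4419 × 17 = 7.512 in².
F_nw = 0.6 F_EXX = 0.6 × 60 = 36 ksi.
R_n = 36 × 7.512 = 270.4 kip; R_n/Ω = 270.4/2.0 = 135.2 kip.

R_n/Ω ≈ 135 kip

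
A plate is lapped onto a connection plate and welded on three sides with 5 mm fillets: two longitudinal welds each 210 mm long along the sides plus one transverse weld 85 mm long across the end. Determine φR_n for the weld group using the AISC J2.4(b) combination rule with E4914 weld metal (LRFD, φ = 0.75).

E49XX → F_EXX = 490 MPa.
t_e = 0.707 × 5 = 3.535 mm.
R_nwl = 0.6 × 490 × 3.535 × 420 × 10⁻³ = 436.5 kN (longitudinal, 2 welds).
R_nwt = 0.6 × 490 × 3.535 × 85 × 10⁻³ = 88.34 kN (transverse, base value).
(i) R_nwl + R_nwt = 524.8 kN; (ii) 0.85 R_nwl + 1.5 R_nwt = 503.5 kN.
R_n = max = 524.8 kN [governs: (i)]; φR_n = 393.6 kN.

φR_n ≈ 394 kN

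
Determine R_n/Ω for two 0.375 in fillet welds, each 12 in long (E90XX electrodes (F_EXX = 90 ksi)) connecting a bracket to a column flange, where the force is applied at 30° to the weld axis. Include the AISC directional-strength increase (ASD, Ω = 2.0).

t_e = 0.707 × 0.375 = 0.2651 in; A_we = 0.2651 × 24 = 6.363 in².
Directional factor: 1.0 + 0.5 sin^1.5(30°) = 1.177.
F_nw = 0.6 × 90 × 1.177 = 63.55 ksi.
R_n/Ω = (63.55 × 6.363) / 2.0 = 202.2 kips.

R_n/Ω ≈ 202 kips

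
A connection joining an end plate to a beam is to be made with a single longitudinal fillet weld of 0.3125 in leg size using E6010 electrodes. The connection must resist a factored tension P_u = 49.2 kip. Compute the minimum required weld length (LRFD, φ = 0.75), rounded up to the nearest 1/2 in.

E60XX → F_EXX = 60 ksi.
Throat t_e = 0.707 × 0.3125 = 0.2209 in.
φr_n = 0.75 × 0.6 × 60 × 0.2209 = 5.965 kip/in.
L_req = P_u / φr_n = 49.2 / 5.965 = 8.248 in total.
Round up → use L = 8.5 in.

L = 8.5 in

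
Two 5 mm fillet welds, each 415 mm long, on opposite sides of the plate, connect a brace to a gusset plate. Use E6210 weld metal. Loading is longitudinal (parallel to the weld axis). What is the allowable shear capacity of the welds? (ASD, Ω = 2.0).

R_n/Ω ≈ 546 kN

E62XX → F_EXX = 620 MPa.
Effective throat t_e = 0.707 × 5 = 3.535 mm.
Total length L = 830 mm; A_we = 3.535 × 830 = 2934 mm².
F_nw = 0.6 F_EXX = 0.6 × 620 = 372 MPa.
R_n = 372 × 2934 × 10⁻³ = 1091 kN; R_n/Ω = 1091/2.0 = 545.7 kN.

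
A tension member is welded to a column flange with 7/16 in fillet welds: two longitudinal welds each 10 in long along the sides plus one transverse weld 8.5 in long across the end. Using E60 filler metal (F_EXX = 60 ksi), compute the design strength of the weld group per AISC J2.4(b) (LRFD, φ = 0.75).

t_e = 0.707 × 0.4375 = 0.3093 in.
R_nwl = 0.6 × 60 × 0.3093 × 20 = 222.7 kips (longitudinal, 2 welds).
R_nwt = 0.6 × 60 × 0.3093 × 8.5 = 94.65 kips (transverse, base value).
(i) R_nwl + R_nwt = 317.4 kips; (ii) 0.85 R_nwl + 1.5 R_nwt = 331.3 kips.
R_n = max = 331.3 kips [governs: (ii)]; φR_n = 248.5 kips.

φR_n ≈ 248 kips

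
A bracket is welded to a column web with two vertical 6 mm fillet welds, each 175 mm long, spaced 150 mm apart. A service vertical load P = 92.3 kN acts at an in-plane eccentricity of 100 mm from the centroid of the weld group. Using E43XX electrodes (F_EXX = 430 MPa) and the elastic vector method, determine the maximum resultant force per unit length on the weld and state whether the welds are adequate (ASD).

Total weld length L_w = 350 mm. Treat welds as unit-width lines.
Polar moment about centroid: J = 2[d³/12 + d(b/2)²] = 2[175³/12 + 175×75²] = 2862000 mm³.
Direct shear f_v = P/L_w = 92.3×10³ / 350 = 263.7 N/mm (vertical).
Torsion M = P·e = 92.3×10³ × 100 = 9230000 N·mm.
Critical point at (x, y) = (75, 87.5) from centroid. f_tx = M·y/J = 282.2 N/mm; f_ty = M·x/J = 241.9 N/mm.
Resultant f_max = √[f_tx² + (f_v + f_ty)²] = √[282.2² + (263.7 + 241.9)²] = 579 N/mm.
Capacity per unit length: r_n/Ω = (1/2.0) × 0.6 × 430 × (0.707 × 6) = 547.2 N/mm.
579 > 547.2 → NOT adequate.

f_max ≈ 579 N/mm; NOT adequate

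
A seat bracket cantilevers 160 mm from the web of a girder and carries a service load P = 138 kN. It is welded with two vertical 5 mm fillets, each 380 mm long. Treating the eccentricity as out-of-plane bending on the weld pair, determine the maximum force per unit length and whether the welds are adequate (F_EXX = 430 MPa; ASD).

f_max ≈ 493 N/mm; NOT adequate

L_w = 2 × 380 = 760 mm; section modulus (unit throat) S = 2 × L²/6 = 48130 mm².
Direct shear f_v = P/L_w = 138×10³/760 = 181.6 N/mm.
Moment M = P × e = 138×10³ × 160 = 22080000 N·mm; bending f_b = M/S = 458.7 N/mm.
f_max = √(f_v² + f_b²) = √(181.6² + 458.7²) = 493.4 N/mm.
r_n/Ω = (1/2.0) × 0.6 × 430 × (0.707 × 5) = 456 N/mm → NOT adequate.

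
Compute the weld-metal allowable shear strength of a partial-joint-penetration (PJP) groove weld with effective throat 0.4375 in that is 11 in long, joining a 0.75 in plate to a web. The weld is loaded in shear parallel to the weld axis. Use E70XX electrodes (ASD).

R_n/Ω ≈ 101 kips

E70XX → F_EXX = 70 ksi.
Effective throat (given) t_e = 0.4375 in.
A_we = 0.4375 × 11 = 4.812 in².
F_nw = 0.6 F_EXX = 42 ksi.
R_n/Ω = (42 × 4.812) / 2.0 = 101.1 kips.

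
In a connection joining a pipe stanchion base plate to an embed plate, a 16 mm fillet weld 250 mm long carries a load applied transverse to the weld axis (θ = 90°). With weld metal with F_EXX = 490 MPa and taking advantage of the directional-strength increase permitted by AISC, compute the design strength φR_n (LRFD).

φR_n ≈ 935 kN

t_e = 0.707 × 16 = 11.31 mm; A_we = 11.31 × 250 = 2828 mm².
Directional factor: 1.0 + 0.5 sin^1.5(90°) = 1.5.
F_nw = 0.6 × 490 × 1.5 = 441 MPa.
φR_n = 0.75 × 441 × 2828 × 10⁻³ = 935.4 kN.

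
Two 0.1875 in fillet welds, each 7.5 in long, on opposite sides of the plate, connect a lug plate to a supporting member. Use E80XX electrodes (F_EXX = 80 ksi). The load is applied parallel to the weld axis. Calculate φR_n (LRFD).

φR_n ≈ 71.6 kips

Effective throat t_e = 0.707 × 0.1875 = 0.1326 in.
Total length L = 15 in; A_we = 0.1326 × 15 = 1.988 in².
F_nw = 0.6 F_EXX = 0.6 × 80 = 48 ksi.
φR_n = 0.75 × 48 × 1.988 = 71.58 kips.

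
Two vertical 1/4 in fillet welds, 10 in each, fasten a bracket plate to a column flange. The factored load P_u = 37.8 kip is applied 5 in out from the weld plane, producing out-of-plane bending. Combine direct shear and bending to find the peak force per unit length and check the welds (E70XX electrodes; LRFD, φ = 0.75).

f_max ≈ 5.98 kip/in; NOT adequate

E70XX → F_EXX = 70 ksi.
L_w = 2 × 10 = 20 in; section modulus (unit throat) S = 2 × L²/6 = 33.33 in².
Direct shear f_v = P/L_w = 37.8/20 = 1.89 kip/in.
Moment M = P × e = 37.8 × 5 = 189 kip·in; bending f_b = M/S = 5.67 kip/in.
f_max = √(f_v² + f_b²) = √(1.89² + 5.67²) = 5.977 kip/in.
φr_n = 0.75 × 0.6 × 70 × (0.707 × 0.25) = 5.568 kip/in → NOT adequate.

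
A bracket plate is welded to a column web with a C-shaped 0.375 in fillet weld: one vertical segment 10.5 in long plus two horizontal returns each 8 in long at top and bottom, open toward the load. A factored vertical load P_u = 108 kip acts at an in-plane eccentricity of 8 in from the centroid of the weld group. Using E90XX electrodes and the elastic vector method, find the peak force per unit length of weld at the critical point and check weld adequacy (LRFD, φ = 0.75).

f_max ≈ 12.4 kip/in; NOT adequate

E90XX → F_EXX = 90 ksi.
Total weld length L_w = 26.5 in. Treat welds as unit-width lines.
Centroid: x̄ = 2×8×4 / 26.5 = 2.415 in from the vertical weld.
Polar moment about centroid: J = I_x + I_y = [10.5³/12 + 2×8×5.25²] + [10.5×2.415² + 2(8³/12 + 8×1.585²)] = 724.2 in³.
Direct shear f_v = P/L_w = 108 / 26.5 = 4.075 kip/in (vertical).
Torsion M = P·e = 108 × 8 = 864 kip·in.
Critical point at (x, y) = (5.585, 5.25) from centroid. f_tx = M·y/J = 6.263 kip/in; f_ty = M·x/J = 6.663 kip/in.
Resultant f_max = √[f_tx² + (f_v + f_ty)²] = √[6.263² + (4.075 + 6.663)²] = 12.43 kip/in.
Capacity per unit length: φr_n = 0.75 × 0.6 × 90 × (0.707 × 0.375) = 10.74 kip/in.
12.43 > 10.74 → NOT adequate.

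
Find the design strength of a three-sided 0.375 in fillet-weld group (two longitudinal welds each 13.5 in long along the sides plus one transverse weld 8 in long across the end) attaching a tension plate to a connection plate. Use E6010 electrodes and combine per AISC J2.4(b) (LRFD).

φR_n ≈ 251 kips

E60XX → F_EXX = 60 ksi.
t_e = 0.707 × 0.375 = 0.2651 in.
R_nwl = 0.6 × 60 × 0.2651 × 27 = 257.7 kips (longitudinal, 2 welds).
R_nwt = 0.6 × 60 × 0.2651 × 8 = 76.36 kips (transverse, base value).
(i) R_nwl + R_nwt = 334.1 kips; (ii) 0.85 R_nwl + 1.5 R_nwt = 333.6 kips.
R_n = max = 334.1 kips [governs: (i)]; φR_n = 250.5 kips.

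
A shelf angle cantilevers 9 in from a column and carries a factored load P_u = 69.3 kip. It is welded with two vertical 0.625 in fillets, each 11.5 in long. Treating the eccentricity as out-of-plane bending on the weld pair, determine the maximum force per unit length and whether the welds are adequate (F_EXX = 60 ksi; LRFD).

L_w = 2 × 11.5 = 23 in; section modulus (unit throat) S = 2 × L²/6 = 44.08 in².
Direct shear f_v = P/L_w = 69.3/23 = 3.013 kip/in.
Moment M = P × e = 69.3 × 9 = 623.7 kip·in; bending f_b = M/S = 14.15 kip/in.
f_max = √(f_v² + f_b²) = √(3.013² + 14.15²) = 14.47 kip/in.
φr_n = 0.75 × 0.6 × 60 × (0.707 × 0.625) = 11.93 kip/in → NOT adequate.

f_max ≈ 14.5 kip/in; NOT adequate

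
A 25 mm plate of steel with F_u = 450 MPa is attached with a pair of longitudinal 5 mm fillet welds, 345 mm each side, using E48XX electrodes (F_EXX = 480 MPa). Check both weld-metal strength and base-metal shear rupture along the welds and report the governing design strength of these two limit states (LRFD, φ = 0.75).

t_e = 0.707 × 5 = 3.535 mm; L = 690 mm.
Weld metal: φR_n = 0.75 × 0.6 × 480 × 3.535 × 690 × 10⁻³ = 526.9 kN.
Base metal (shear rupture): φR_n = 0.75 × 0.6 × 450 × 25 × 690 × 10⁻³ = 3493 kN.
Governing: weld metal.

φR_n ≈ 527 kN (weld metal governs)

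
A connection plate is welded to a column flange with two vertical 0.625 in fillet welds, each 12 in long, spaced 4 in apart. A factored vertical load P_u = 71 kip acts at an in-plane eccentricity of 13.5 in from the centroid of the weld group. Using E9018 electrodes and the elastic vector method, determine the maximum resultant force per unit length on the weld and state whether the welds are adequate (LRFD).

f_max ≈ 17 kip/in; adequate

E90XX → F_EXX = 90 ksi.
Total weld length L_w = 24 in. Treat welds as unit-width lines.
Polar moment about centroid: J = 2[d³/12 + d(b/2)²] = 2[12³/12 + 12×2²] = 384 in³.
Direct shear f_v = P/L_w = 71 / 24 = 2.958 kip/in (vertical).
Torsion M = P·e = 71 × 13.5 = 958.5 kip·in.
Critical point at (x, y) = (2, 6) from centroid. f_tx = M·y/J = 14.98 kip/in; f_ty = M·x/J = 4.992 kip/in.
Resultant f_max = √[f_tx² + (f_v + f_ty)²] = √[14.98² + (2.958 + 4.992)²] = 16.96 kip/in.
Capacity per unit length: φr_n = 0.75 × 0.6 × 90 × (0.707 × 0.625) = 17.9 kip/in.
16.96 ≤ 17.9 → adequate.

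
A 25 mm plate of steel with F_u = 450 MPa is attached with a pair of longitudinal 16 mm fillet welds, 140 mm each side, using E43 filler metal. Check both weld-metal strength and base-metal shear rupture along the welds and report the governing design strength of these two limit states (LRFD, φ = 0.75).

φR_n ≈ 613 kN (weld metal governs)

E43XX → F_EXX = 430 MPa.
t_e = 0.707 × 16 = 11.31 mm; L = 280 mm.
Weld metal: φR_n = 0.75 × 0.6 × 430 × 11.31 × 280 × 10⁻³ = 612.9 kN.
Base metal (shear rupture): φR_n = 0.75 × 0.6 × 450 × 25 × 280 × 10⁻³ = 1418 kN.
Governing: weld metal.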